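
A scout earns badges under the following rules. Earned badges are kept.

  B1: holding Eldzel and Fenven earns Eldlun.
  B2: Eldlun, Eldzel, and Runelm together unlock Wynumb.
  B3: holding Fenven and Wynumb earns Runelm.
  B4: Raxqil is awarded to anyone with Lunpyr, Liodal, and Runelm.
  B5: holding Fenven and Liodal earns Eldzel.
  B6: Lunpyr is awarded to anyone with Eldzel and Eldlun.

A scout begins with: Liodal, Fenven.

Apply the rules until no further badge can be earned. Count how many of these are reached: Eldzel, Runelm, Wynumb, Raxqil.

With Fenven and Liodal, Eldzel is earned (B5).
Eldzel: reached.
Runelm would need Fenven and Wynumb (B3), but Wynumb is never earned.
Wynumb would need Eldlun, Eldzel, and Runelm (B2), but Runelm is never earned.
Raxqil would need Lunpyr, Liodal, and Runelm (B4), but Runelm is never earned.
Reached: Eldzel — 1 of the 4.

1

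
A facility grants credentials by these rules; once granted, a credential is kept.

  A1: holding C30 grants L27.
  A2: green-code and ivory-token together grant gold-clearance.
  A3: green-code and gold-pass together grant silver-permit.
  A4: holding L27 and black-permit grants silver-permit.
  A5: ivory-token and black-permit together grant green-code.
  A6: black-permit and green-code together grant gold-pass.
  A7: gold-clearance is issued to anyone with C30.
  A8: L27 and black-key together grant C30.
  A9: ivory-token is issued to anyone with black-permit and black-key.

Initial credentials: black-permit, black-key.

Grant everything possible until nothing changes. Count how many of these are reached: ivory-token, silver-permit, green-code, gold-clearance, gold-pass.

Holding black-permit and black-key grants ivory-token (A9).
Holding ivory-token and black-permit grants green-code (A5).
Holding green-code and ivory-token grants gold-clearance (A2).
Holding black-permit and green-code grants gold-pass (A6).
Holding green-code and gold-pass grants silver-permit (A3).
ivory-token: reached.
silver-permit: reached.
green-code: reached.
gold-clearance: reached.
gold-pass: reached.
All 5 are reached.

5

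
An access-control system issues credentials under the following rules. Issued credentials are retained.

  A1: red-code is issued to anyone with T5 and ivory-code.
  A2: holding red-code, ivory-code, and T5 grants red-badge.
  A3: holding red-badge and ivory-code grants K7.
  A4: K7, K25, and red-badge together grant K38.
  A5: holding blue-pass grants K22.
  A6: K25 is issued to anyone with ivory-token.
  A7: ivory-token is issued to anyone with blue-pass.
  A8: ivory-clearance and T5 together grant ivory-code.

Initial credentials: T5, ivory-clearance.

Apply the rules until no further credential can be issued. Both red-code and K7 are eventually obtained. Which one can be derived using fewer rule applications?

red-code: Holding ivory-clearance and T5 grants ivory-code (A8). Holding T5 and ivory-code grants red-code (A1). [2 rule applications]
K7: Holding ivory-clearance and T5 grants ivory-code (A8). Holding T5 and ivory-code grants red-code (A1). Holding red-code, ivory-code, and T5 grants red-badge (A2). Holding red-badge and ivory-code grants K7 (A3). [4 rule applications]
red-code needs fewer.

red-code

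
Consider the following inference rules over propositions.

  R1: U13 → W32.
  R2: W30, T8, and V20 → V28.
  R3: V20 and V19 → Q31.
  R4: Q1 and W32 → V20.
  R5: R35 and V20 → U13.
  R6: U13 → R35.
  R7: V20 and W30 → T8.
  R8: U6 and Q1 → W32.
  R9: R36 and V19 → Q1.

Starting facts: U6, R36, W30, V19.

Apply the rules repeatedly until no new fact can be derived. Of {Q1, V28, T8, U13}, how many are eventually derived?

3

R36 and V19 hold, so Q1 follows (R9).
U6 and Q1 hold, so W32 follows (R8).
Q1 and W32 hold, so V20 follows (R4).
From V20 and W30, R7 gives T8.
W30, T8, and V20 hold, so V28 follows (R2).
Q1: reached.
V28: reached.
T8: reached.
U13 would need R35 and V20 (R5), but R35 is never established.
Reached: Q1, V28, and T8 — 3 of the 4.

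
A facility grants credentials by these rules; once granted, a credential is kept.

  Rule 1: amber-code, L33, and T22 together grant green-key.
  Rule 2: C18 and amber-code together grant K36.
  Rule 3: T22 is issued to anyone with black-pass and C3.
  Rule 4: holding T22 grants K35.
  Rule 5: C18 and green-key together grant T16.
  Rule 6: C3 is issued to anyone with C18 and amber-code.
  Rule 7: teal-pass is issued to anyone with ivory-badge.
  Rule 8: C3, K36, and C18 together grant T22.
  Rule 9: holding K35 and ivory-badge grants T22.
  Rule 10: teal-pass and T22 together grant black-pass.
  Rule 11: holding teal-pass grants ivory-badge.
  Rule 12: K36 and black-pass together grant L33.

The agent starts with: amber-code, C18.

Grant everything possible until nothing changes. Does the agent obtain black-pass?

black-pass would need teal-pass and T22 (Rule 10), but teal-pass is never granted.

No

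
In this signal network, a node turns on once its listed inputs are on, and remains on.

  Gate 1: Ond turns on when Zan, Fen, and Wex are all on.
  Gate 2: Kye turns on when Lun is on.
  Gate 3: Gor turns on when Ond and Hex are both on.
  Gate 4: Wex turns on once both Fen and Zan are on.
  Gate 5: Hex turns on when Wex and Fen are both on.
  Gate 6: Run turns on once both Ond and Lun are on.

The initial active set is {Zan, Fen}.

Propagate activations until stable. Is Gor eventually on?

Fen and Zan are on, so Wex turns on (Gate 4).
Gate 1: Zan, Fen, and Wex on → Ond on.
Wex and Fen are on, so Hex turns on (Gate 5).
Gate 3: Ond and Hex on → Gor on.

Yes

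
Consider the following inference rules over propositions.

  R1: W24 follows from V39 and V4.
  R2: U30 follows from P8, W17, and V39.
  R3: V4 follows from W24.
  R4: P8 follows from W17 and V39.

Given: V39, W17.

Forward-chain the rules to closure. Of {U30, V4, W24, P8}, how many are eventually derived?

2

From W17 and V39, R4 gives P8.
From P8, W17, and V39, R2 gives U30.
U30: reached.
V4 would need W24 (R3), but W24 is never established.
W24 would need V39 and V4 (R1), but V4 is never established.
P8: reached.
Reached: U30 and P8 — 2 of the 4.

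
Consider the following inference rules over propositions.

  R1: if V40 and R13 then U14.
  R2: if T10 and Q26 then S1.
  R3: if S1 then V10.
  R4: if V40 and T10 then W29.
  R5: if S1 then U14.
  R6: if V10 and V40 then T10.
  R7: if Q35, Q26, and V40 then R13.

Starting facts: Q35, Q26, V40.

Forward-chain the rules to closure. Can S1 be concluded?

S1 would need T10 and Q26 (R2), but T10 is never established.

No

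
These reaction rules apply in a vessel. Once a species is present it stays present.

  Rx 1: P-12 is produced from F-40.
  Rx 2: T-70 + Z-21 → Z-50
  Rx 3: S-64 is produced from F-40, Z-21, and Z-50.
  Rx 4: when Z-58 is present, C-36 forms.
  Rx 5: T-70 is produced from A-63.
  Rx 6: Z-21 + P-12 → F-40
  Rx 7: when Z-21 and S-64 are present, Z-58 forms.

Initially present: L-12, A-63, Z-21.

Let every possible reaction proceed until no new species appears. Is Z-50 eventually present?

A-63 present → T-70 forms (Rx 5).
T-70 and Z-21 present → Z-50 forms (Rx 2).

Yes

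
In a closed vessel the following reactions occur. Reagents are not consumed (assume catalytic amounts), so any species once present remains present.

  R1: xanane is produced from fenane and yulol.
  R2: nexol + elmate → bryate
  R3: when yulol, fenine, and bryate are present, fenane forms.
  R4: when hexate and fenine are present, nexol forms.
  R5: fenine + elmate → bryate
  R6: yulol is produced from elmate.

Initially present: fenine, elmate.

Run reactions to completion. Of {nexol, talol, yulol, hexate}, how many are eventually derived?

elmate present → yulol forms (R6).
nexol would need hexate and fenine (R4), but hexate never forms.
No rule produces talol, and it is not given.
yulol: reached.
No rule produces hexate, and it is not given.
Reached: yulol — 1 of the 4.

1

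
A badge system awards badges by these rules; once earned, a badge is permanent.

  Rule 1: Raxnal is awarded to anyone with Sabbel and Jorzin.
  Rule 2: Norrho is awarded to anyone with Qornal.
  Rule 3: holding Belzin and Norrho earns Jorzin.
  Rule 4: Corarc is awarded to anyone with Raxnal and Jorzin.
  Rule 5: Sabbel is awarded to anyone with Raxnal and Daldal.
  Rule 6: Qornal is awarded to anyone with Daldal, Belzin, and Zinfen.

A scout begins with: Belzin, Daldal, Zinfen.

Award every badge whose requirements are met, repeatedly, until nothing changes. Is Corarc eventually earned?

No

Corarc would need Raxnal and Jorzin (Rule 4), but Raxnal is never earned.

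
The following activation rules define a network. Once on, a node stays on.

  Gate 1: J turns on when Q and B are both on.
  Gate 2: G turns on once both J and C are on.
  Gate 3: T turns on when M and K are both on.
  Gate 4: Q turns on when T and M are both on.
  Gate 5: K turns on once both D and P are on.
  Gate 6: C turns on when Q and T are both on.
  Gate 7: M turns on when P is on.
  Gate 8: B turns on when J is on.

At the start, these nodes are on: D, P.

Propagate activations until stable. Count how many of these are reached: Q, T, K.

3

Gate 5: D and P on → K on.
P is on, so M turns on (Gate 7).
Gate 3: M and K on → T on.
Gate 4: T and M on → Q on.
Q: reached.
T: reached.
K: reached.
All 3 are reached.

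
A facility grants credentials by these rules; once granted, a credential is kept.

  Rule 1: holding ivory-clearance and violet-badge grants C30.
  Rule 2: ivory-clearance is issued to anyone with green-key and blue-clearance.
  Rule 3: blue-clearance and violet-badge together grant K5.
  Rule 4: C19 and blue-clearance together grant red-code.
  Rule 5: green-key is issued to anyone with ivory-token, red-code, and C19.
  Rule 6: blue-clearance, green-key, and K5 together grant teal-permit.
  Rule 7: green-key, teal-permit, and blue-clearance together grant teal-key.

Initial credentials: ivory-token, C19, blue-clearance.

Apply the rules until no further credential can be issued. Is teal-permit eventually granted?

teal-permit would need blue-clearance, green-key, and K5 (Rule 6), but K5 is never granted.

No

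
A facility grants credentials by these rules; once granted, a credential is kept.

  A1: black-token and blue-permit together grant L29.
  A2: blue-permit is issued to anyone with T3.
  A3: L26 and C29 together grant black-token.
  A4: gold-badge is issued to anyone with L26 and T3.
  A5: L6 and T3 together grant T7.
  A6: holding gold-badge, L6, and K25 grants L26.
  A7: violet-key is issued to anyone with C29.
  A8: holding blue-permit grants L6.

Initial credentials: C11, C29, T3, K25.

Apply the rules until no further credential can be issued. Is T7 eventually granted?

Holding T3 grants blue-permit (A2).
Holding blue-permit grants L6 (A8).
Holding L6 and T3 grants T7 (A5).

Yes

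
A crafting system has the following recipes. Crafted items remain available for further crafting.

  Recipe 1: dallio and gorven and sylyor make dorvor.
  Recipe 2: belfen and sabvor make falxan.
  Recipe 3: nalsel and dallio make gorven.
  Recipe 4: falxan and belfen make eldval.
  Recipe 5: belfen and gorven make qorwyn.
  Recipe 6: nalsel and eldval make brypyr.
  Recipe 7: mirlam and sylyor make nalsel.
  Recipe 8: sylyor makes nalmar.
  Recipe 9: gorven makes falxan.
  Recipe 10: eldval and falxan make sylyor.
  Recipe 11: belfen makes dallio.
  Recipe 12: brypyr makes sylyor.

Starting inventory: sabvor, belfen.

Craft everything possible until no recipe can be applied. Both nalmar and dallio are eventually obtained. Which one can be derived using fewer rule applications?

dallio

dallio: belfen → dallio (Recipe 11). [1 rule application]
nalmar: belfen and sabvor → falxan (Recipe 2). Using Recipe 4, falxan and belfen make eldval. Using Recipe 10, eldval and falxan make sylyor. sylyor → nalmar (Recipe 8). [4 rule applications]
dallio needs fewer.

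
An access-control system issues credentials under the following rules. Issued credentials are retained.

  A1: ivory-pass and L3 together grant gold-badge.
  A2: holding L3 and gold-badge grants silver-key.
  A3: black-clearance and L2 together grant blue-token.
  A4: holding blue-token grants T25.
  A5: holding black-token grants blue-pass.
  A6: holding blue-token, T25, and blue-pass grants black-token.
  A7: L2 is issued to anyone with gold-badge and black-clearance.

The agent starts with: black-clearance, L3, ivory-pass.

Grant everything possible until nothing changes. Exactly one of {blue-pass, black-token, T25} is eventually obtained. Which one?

Holding ivory-pass and L3 grants gold-badge (A1).
Holding gold-badge and black-clearance grants L2 (A7).
Holding black-clearance and L2 grants blue-token (A3).
Holding blue-token grants T25 (A4).
blue-pass would need black-token (A5), but black-token is never granted. black-token would need blue-token, T25, and blue-pass (A6), but blue-pass is never granted.

T25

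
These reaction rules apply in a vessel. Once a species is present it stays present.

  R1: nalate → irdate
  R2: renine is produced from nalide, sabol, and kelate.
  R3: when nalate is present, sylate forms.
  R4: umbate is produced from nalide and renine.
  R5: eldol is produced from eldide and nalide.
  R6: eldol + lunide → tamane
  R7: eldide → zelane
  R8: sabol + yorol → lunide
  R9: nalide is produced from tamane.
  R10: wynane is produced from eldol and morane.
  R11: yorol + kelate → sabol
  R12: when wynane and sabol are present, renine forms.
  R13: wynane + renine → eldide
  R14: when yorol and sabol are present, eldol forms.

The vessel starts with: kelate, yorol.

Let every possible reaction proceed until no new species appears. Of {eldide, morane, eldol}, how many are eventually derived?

yorol and kelate present → sabol forms (R11).
yorol and sabol present → eldol forms (R14).
eldide would need wynane and renine (R13), but wynane never forms.
No rule produces morane, and it is not given.
eldol: reached.
Reached: eldol — 1 of the 3.

1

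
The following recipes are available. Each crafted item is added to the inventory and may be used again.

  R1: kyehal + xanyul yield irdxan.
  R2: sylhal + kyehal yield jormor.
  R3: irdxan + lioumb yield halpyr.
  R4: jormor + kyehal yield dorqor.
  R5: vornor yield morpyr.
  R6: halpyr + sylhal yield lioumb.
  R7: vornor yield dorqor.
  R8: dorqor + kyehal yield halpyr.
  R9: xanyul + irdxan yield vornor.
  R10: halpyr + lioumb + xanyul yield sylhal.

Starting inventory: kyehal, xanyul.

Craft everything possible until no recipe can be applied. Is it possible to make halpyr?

Yes

kyehal + xanyul → irdxan (R1).
xanyul + irdxan → vornor (R9).
Using R7, vornor makes dorqor.
dorqor + kyehal → halpyr (R8).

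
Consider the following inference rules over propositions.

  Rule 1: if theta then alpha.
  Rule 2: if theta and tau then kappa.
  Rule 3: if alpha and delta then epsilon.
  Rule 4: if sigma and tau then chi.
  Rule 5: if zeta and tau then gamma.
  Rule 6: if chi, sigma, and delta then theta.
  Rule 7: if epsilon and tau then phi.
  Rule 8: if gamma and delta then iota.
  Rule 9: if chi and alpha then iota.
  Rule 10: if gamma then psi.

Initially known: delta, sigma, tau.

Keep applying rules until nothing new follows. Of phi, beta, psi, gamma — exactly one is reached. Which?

sigma and tau hold, so chi follows (Rule 4).
From chi, sigma, and delta, Rule 6 gives theta.
From theta, Rule 1 gives alpha.
alpha and delta hold, so epsilon follows (Rule 3).
From epsilon and tau, Rule 7 gives phi.
gamma would need zeta and tau (Rule 5), but zeta is never established. psi would need gamma (Rule 10), but gamma is never established. No rule produces beta, and it is not given.

phi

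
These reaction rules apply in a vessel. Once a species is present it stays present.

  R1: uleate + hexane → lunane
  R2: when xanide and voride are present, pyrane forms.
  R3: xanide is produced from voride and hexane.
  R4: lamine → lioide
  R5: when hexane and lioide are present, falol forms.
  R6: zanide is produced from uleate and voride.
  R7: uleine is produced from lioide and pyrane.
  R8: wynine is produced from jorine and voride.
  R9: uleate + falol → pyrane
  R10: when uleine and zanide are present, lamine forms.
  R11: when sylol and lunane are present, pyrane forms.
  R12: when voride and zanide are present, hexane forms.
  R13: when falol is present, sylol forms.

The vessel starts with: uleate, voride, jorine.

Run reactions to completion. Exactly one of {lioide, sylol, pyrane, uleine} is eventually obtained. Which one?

uleate and voride present → zanide forms (R6).
voride and zanide present → hexane forms (R12).
voride and hexane present → xanide forms (R3).
xanide and voride present → pyrane forms (R2).
lioide would need lamine (R4), but lamine never forms. uleine would need lioide and pyrane (R7), but lioide never forms. sylol would need falol (R13), but falol never forms.

pyrane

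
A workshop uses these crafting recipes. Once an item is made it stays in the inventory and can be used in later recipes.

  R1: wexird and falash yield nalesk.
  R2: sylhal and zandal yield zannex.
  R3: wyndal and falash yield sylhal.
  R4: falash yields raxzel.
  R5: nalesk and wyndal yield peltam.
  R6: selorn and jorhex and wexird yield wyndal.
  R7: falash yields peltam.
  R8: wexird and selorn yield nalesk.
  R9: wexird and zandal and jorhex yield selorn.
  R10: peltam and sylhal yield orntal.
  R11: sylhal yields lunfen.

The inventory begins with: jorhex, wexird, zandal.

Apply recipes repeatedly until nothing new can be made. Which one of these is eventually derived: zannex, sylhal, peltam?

peltam

wexird and zandal and jorhex → selorn (R9).
Using R8, wexird and selorn make nalesk.
selorn and jorhex and wexird → wyndal (R6).
nalesk and wyndal → peltam (R5).
zannex would need sylhal and zandal (R2), but sylhal is never obtained. sylhal would need wyndal and falash (R3), but falash is never obtained.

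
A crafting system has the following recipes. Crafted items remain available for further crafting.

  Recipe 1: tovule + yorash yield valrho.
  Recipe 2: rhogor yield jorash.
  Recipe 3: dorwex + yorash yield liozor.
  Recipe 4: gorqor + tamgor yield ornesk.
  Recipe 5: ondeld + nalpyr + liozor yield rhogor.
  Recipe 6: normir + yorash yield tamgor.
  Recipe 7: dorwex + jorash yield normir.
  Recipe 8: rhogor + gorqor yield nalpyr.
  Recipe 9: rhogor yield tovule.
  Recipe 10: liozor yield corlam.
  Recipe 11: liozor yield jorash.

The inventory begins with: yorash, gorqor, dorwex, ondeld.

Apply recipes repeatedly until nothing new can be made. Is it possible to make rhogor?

rhogor would need ondeld, nalpyr, and liozor (Recipe 5), but nalpyr is never obtained.

No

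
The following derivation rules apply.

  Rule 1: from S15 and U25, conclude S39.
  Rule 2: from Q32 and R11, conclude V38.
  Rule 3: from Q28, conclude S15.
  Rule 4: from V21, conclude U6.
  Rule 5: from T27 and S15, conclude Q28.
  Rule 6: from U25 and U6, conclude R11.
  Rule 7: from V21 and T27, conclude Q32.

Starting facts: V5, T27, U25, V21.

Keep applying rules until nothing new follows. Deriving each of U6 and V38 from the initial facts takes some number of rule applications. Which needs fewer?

U6: From V21, Rule 4 gives U6. [1 rule application]
V38: V21 and T27 hold, so Q32 follows (Rule 7). From V21, Rule 4 gives U6. From U25 and U6, Rule 6 gives R11. From Q32 and R11, Rule 2 gives V38. [4 rule applications]
U6 needs fewer.

U6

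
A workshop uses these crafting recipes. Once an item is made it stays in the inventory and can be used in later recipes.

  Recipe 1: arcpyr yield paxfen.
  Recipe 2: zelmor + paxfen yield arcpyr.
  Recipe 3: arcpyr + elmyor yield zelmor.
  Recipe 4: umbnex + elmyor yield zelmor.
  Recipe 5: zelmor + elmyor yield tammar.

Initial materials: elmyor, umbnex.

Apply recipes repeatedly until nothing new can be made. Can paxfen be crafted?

No

paxfen would need arcpyr (Recipe 1), but arcpyr is never obtained.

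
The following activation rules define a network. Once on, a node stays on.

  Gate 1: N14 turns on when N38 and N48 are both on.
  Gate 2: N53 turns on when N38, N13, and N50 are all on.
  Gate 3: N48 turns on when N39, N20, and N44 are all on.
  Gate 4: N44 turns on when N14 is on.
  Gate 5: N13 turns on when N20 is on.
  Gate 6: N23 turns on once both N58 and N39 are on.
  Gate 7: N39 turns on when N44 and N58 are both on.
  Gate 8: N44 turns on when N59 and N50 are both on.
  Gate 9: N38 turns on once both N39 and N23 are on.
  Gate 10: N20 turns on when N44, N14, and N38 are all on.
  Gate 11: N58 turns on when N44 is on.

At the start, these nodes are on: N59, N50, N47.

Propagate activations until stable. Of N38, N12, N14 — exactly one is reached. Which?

Gate 8: N59 and N50 on → N44 on.
N44 is on, so N58 turns on (Gate 11).
N44 and N58 are on, so N39 turns on (Gate 7).
N58 and N39 are on, so N23 turns on (Gate 6).
N39 and N23 are on, so N38 turns on (Gate 9).
No rule produces N12, and it is not given. N14 would need N38 and N48 (Gate 1), but N48 never turns on.

N38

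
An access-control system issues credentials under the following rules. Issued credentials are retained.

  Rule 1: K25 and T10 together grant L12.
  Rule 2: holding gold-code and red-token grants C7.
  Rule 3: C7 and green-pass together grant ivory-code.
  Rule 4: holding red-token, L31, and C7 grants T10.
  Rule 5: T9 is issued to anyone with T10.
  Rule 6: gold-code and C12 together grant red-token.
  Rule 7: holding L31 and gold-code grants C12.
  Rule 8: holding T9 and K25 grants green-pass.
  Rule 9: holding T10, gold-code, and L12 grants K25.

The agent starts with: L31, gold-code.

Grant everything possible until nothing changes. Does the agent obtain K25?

K25 would need T10, gold-code, and L12 (Rule 9), but L12 is never granted.

No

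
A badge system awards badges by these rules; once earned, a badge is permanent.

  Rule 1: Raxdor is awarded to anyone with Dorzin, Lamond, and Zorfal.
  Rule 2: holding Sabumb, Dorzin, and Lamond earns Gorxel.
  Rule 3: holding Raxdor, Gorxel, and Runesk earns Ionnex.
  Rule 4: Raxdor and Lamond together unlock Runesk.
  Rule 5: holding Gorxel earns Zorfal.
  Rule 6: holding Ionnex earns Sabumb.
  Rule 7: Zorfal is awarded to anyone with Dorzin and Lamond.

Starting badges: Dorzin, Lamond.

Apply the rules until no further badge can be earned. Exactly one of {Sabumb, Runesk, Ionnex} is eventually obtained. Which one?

With Dorzin and Lamond, Zorfal is earned (Rule 7).
With Dorzin, Lamond, and Zorfal, Raxdor is earned (Rule 1).
With Raxdor and Lamond, Runesk is earned (Rule 4).
Ionnex would need Raxdor, Gorxel, and Runesk (Rule 3), but Gorxel is never earned. Sabumb would need Ionnex (Rule 6), but Ionnex is never earned.

Runesk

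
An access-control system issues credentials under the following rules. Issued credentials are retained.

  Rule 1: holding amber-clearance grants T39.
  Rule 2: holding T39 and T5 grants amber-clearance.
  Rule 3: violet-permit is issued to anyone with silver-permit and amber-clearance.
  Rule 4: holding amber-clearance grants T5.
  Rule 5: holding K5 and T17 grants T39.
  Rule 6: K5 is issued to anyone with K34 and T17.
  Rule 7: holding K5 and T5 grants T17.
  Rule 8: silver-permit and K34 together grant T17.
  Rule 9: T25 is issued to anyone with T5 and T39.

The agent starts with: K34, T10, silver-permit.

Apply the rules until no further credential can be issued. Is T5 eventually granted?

T5 would need amber-clearance (Rule 4), but amber-clearance is never granted.

No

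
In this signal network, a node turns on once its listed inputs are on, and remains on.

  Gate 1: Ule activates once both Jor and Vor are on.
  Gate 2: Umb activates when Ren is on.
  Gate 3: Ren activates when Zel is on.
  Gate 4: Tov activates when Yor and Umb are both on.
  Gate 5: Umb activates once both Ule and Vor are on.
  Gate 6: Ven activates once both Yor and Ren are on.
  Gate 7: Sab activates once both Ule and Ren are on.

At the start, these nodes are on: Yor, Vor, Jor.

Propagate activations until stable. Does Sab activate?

Sab would need Ule and Ren (Gate 7), but Ren never turns on.

No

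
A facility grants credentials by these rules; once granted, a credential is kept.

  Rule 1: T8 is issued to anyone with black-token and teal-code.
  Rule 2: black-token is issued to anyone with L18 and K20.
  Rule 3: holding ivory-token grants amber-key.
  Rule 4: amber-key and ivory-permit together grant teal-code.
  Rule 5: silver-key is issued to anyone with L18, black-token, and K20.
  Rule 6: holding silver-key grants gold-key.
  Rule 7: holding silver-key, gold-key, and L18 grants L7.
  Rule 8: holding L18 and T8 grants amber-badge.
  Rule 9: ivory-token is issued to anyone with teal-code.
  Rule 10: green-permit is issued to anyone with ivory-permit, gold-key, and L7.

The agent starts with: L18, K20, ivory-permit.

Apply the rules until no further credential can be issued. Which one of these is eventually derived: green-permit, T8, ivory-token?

Holding L18 and K20 grants black-token (Rule 2).
Holding L18, black-token, and K20 grants silver-key (Rule 5).
Holding silver-key grants gold-key (Rule 6).
Holding silver-key, gold-key, and L18 grants L7 (Rule 7).
Holding ivory-permit, gold-key, and L7 grants green-permit (Rule 10).
T8 would need black-token and teal-code (Rule 1), but teal-code is never granted. ivory-token would need teal-code (Rule 9), but teal-code is never granted.

green-permit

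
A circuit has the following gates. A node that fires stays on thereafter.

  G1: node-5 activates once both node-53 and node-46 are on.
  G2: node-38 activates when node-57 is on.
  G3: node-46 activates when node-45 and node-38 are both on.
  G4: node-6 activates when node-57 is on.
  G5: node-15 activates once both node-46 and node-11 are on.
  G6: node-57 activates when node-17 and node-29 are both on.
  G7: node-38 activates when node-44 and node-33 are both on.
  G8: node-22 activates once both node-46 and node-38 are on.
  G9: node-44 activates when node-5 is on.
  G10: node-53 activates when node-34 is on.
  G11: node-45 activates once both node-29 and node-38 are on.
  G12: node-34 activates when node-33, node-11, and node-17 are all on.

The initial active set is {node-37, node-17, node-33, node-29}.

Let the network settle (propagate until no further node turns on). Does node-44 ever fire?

No

node-44 would need node-5 (G9), but node-5 never turns on.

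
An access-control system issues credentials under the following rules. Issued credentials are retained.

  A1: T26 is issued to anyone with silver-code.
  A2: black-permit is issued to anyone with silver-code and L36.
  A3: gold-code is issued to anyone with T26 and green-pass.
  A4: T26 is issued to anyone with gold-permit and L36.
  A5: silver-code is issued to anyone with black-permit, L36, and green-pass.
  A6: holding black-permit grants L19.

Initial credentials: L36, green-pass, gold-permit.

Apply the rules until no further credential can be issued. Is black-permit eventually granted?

black-permit would need silver-code and L36 (A2), but silver-code is never granted.

No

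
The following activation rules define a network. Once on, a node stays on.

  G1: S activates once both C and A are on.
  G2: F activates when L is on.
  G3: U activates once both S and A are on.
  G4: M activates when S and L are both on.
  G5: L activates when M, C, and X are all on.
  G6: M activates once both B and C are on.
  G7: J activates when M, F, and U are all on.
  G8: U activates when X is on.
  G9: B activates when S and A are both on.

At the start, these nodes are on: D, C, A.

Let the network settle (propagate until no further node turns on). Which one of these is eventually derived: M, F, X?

M

G1: C and A on → S on.
G9: S and A on → B on.
G6: B and C on → M on.
F would need L (G2), but L never turns on. No rule produces X, and it is not given.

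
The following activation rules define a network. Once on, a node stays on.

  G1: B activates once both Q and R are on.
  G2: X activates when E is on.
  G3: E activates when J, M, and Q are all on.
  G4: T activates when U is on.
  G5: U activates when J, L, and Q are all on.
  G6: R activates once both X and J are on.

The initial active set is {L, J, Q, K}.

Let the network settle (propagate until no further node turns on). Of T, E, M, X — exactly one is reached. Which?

J, L, and Q are on, so U activates (G5).
G4: U on → T on.
E would need J, M, and Q (G3), but M never turns on. X would need E (G2), but E never turns on. No rule produces M, and it is not given.

T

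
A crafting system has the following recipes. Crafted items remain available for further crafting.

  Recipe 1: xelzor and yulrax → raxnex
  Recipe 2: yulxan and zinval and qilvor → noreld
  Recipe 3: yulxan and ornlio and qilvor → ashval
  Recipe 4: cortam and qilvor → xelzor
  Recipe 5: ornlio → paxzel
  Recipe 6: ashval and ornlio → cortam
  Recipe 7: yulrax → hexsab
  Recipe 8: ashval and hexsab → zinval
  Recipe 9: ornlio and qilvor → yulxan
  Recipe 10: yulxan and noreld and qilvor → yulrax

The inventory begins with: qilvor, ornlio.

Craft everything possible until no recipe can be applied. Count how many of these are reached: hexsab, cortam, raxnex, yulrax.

1

ornlio and qilvor → yulxan (Recipe 9).
yulxan and ornlio and qilvor → ashval (Recipe 3).
Using Recipe 6, ashval and ornlio make cortam.
hexsab would need yulrax (Recipe 7), but yulrax is never obtained.
cortam: reached.
raxnex would need xelzor and yulrax (Recipe 1), but yulrax is never obtained.
yulrax would need yulxan, noreld, and qilvor (Recipe 10), but noreld is never obtained.
Reached: cortam — 1 of the 4.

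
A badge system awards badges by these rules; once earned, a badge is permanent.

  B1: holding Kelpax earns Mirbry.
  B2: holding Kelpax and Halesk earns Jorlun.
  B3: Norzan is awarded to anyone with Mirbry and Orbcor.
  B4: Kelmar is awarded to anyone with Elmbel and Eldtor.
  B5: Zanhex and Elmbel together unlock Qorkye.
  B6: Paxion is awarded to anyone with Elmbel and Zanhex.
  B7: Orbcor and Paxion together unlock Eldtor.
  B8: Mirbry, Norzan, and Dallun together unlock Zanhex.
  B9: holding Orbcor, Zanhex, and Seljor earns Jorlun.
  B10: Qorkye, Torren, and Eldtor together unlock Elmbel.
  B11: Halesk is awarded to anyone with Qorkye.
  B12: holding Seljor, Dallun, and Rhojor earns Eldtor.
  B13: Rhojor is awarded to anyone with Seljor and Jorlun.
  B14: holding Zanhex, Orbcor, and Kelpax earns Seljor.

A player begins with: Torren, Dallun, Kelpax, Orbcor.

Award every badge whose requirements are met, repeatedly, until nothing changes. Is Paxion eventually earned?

No

Paxion would need Elmbel and Zanhex (B6), but Elmbel is never earned.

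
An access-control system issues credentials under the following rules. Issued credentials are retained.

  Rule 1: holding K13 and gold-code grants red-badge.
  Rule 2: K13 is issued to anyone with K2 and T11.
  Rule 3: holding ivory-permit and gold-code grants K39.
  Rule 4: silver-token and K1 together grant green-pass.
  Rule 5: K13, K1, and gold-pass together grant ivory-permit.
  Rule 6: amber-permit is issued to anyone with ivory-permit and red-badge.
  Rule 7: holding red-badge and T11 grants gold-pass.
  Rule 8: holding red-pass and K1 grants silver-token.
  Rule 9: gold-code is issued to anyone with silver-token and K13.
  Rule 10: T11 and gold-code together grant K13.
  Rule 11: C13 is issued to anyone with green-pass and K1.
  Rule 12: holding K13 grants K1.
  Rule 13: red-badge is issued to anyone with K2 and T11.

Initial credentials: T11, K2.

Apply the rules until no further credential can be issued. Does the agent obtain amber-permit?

Yes

Holding K2 and T11 grants K13 (Rule 2).
Holding K2 and T11 grants red-badge (Rule 13).
Holding red-badge and T11 grants gold-pass (Rule 7).
Holding K13 grants K1 (Rule 12).
Holding K13, K1, and gold-pass grants ivory-permit (Rule 5).
Holding ivory-permit and red-badge grants amber-permit (Rule 6).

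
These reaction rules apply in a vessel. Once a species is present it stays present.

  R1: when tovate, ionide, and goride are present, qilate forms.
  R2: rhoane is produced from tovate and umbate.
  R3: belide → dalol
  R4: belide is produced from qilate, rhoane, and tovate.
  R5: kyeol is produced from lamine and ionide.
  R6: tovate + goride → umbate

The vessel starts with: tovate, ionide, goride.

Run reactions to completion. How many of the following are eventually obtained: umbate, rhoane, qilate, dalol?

tovate, ionide, and goride present → qilate forms (R1).
tovate and goride present → umbate forms (R6).
tovate and umbate present → rhoane forms (R2).
qilate, rhoane, and tovate present → belide forms (R4).
belide present → dalol forms (R3).
umbate: reached.
rhoane: reached.
qilate: reached.
dalol: reached.
All 4 are reached.

4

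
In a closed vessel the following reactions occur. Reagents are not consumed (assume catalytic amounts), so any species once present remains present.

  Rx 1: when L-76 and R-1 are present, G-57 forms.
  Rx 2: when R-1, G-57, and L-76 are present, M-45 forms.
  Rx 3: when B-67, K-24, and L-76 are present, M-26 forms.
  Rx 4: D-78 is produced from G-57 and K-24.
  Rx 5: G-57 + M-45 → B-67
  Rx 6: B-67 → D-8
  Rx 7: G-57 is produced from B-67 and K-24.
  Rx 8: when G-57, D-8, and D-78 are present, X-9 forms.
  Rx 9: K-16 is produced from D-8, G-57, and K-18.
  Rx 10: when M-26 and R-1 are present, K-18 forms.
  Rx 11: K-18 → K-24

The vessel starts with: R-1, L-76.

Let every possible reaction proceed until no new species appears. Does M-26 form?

M-26 would need B-67, K-24, and L-76 (Rx 3), but K-24 never forms.

No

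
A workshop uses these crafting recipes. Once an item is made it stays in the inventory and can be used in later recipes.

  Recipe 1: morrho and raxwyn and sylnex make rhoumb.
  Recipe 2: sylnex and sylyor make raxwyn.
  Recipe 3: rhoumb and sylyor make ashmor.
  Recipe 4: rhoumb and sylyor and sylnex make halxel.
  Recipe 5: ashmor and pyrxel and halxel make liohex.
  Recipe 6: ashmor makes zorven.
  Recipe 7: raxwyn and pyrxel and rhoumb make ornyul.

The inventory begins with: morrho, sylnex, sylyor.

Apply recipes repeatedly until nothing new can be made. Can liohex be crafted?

No

liohex would need ashmor, pyrxel, and halxel (Recipe 5), but pyrxel is never obtained.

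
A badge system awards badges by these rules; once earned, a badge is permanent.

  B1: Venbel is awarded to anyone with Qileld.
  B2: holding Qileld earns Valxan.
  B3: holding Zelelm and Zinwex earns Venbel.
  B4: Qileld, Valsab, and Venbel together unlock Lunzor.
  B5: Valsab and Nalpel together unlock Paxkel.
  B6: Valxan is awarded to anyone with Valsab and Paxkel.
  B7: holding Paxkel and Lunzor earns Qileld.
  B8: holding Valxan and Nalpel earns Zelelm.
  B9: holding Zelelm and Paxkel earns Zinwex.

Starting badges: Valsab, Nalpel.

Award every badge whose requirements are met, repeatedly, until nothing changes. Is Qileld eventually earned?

No

Qileld would need Paxkel and Lunzor (B7), but Lunzor is never earned.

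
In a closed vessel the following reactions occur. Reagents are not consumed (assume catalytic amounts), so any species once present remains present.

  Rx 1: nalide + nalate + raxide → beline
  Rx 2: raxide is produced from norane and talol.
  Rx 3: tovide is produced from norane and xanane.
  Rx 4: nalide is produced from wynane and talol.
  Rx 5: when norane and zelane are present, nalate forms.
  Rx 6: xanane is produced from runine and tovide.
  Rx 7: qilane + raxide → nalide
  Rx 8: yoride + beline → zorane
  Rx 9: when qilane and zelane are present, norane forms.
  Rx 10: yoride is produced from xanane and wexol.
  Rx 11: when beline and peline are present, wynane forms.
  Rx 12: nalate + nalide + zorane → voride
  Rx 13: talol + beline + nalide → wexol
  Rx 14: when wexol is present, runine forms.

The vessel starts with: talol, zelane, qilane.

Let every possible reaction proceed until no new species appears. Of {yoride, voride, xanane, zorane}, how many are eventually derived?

yoride would need xanane and wexol (Rx 10), but xanane never forms.
voride would need nalate, nalide, and zorane (Rx 12), but zorane never forms.
xanane would need runine and tovide (Rx 6), but tovide never forms.
zorane would need yoride and beline (Rx 8), but yoride never forms.
None of the 4 are reached.

0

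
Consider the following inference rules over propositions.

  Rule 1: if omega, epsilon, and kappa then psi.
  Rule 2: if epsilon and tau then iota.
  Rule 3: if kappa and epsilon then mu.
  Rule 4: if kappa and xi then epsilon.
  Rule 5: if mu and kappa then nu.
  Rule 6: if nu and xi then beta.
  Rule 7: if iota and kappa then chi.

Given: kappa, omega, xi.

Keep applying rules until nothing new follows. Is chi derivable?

No

chi would need iota and kappa (Rule 7), but iota is never established.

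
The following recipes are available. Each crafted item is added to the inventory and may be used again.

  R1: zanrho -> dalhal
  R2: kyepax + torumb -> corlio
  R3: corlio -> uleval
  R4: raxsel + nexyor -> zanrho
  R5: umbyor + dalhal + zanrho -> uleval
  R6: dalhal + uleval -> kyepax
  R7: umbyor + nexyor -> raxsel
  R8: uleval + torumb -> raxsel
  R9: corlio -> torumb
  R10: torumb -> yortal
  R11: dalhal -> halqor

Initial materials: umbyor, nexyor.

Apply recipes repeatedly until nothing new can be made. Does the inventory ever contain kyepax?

Yes

umbyor + nexyor -> raxsel (R7).
Using R4, raxsel and nexyor make zanrho.
zanrho -> dalhal (R1).
Using R5, umbyor, dalhal, and zanrho make uleval.
dalhal + uleval -> kyepax (R6).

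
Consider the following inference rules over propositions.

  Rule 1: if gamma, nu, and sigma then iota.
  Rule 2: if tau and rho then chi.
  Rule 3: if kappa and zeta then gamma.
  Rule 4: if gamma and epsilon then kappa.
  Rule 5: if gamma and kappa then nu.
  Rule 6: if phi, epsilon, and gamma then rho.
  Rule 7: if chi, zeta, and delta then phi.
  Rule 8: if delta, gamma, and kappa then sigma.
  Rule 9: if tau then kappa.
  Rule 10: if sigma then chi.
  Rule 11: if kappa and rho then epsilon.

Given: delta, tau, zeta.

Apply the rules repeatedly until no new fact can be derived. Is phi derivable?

tau holds, so kappa follows (Rule 9).
From kappa and zeta, Rule 3 gives gamma.
From delta, gamma, and kappa, Rule 8 gives sigma.
From sigma, Rule 10 gives chi.
chi, zeta, and delta hold, so phi follows (Rule 7).

Yes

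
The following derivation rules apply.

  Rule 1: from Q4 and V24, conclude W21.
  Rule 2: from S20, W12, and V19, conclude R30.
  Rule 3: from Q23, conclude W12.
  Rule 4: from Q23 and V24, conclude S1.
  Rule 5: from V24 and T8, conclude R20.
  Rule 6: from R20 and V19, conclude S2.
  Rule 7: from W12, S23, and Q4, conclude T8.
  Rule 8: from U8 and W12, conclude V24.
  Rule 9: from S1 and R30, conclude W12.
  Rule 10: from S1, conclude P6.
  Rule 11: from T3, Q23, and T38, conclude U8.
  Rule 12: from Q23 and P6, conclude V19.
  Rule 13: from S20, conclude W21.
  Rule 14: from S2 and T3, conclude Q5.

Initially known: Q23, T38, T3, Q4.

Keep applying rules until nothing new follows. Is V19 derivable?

Yes

T3, Q23, and T38 hold, so U8 follows (Rule 11).
Q23 holds, so W12 follows (Rule 3).
From U8 and W12, Rule 8 gives V24.
Q23 and V24 hold, so S1 follows (Rule 4).
S1 holds, so P6 follows (Rule 10).
From Q23 and P6, Rule 12 gives V19.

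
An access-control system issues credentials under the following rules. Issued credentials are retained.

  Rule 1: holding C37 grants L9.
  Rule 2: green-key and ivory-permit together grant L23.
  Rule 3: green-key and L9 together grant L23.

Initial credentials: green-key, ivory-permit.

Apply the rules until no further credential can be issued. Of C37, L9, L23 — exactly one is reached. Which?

L23

Holding green-key and ivory-permit grants L23 (Rule 2).
No rule produces C37, and it is not given. L9 would need C37 (Rule 1), but C37 is never granted.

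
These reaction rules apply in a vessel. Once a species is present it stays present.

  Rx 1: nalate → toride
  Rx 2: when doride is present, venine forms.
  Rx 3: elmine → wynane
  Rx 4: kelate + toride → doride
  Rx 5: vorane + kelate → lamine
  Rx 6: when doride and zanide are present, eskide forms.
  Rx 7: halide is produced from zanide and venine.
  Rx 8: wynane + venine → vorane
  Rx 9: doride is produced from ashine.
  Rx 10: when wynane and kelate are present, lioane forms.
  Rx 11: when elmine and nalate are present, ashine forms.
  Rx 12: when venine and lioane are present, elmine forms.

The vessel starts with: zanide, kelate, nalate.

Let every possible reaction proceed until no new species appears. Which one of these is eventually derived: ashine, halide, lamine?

nalate present → toride forms (Rx 1).
kelate and toride present → doride forms (Rx 4).
doride present → venine forms (Rx 2).
zanide and venine present → halide forms (Rx 7).
ashine would need elmine and nalate (Rx 11), but elmine never forms. lamine would need vorane and kelate (Rx 5), but vorane never forms.

halide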